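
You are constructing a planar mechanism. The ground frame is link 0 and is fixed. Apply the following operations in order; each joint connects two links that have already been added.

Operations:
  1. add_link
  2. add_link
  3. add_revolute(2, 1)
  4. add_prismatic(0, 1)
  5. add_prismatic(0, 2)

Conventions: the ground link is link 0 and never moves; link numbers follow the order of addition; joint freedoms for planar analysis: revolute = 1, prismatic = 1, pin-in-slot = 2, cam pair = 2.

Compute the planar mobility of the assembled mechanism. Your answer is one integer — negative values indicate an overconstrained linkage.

L=1 J1=0 J2=0
add link → L=2 J1=0 J2=0
add link → L=3 J1=0 J2=0
R@2,1 dof=1 J1 → L=3 J1=1 J2=0
P@0,1 dof=1 J1 → L=3 J1=2 J2=0
P@0,2 dof=1 J1 → L=3 J1=3 J2=0
M=3(L−1)−2J1−J2=3·2−2·3−0=0

M = 0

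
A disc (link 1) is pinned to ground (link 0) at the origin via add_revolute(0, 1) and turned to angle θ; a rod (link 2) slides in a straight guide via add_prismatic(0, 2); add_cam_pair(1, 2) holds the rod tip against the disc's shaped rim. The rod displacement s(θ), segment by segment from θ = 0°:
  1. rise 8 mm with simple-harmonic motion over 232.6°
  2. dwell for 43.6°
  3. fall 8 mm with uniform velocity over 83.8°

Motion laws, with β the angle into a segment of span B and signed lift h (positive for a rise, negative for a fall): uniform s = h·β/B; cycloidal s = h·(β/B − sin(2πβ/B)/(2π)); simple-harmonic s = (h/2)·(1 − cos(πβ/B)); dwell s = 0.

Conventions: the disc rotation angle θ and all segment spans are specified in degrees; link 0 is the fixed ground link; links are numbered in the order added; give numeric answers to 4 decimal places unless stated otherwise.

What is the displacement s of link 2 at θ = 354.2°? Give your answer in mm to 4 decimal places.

segment 1 (0° to 232.6°, simple-harmonic, h = 8) is passed completely: s = 0.0000 + (8) = 8.0000
segment 2 (232.6° to 276.2°, dwell): s unchanged at 8.0000
θ = 354.2° falls in segment 3 (276.2° to 360°, uniform, h = -8): β = 354.2 − 276.2 = 78°, B = 83.8°; Δs = -8·78/83.8 = -7.4463; s = 8.0000 − 7.4463 = 0.5537

0.5537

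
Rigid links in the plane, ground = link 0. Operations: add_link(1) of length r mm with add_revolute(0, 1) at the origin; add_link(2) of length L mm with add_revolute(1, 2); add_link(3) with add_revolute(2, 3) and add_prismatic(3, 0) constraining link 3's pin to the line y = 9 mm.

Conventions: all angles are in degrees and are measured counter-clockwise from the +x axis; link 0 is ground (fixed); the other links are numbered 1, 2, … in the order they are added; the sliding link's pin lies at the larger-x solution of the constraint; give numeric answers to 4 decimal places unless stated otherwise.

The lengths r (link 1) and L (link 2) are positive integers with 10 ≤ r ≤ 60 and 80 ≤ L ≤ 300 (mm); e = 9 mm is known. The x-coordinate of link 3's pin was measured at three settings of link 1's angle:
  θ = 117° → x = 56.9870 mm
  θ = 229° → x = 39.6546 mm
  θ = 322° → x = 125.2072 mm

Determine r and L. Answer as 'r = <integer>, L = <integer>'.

constraint per measurement: (x − r cos θ)² + (r sin θ − e)² = L²
subtracting the θ₁ and θ₂ equations cancels the r² and L² terms:
r = (x₁² − x₂²) / (2[(x₁cos θ₁ + e sin θ₁) − (x₂cos θ₂ + e sin θ₂)]) = 55.9999 → r = 56
L² = (x₁ − r cos θ₁)² + (r sin θ₁ − e)² = 8463.9979 → L = 92.0000 → L = 92
check at θ₃=322°: x = 125.2072 (printed 125.2072) ✓

r = 56, L = 92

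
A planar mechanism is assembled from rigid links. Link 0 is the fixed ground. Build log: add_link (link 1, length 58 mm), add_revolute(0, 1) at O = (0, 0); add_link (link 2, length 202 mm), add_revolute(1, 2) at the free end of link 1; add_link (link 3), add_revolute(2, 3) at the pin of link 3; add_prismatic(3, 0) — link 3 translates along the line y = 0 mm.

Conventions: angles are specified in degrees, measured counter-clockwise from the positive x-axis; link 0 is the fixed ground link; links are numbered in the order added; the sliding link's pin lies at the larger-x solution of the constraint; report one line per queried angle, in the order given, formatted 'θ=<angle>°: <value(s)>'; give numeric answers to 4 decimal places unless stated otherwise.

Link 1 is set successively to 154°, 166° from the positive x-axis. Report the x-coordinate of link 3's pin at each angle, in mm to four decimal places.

geometry: r = 58 mm, L = 202 mm, e = 0 mm
θ=154°: crank pin P = (r cos θ, r sin θ) = (-52.130055, 25.425527)
θ=154°: h = r sin θ − e = 25.425527 − 0 = 25.425527
θ=154°: x = r cos θ + √(L² − h²) = -52.130055 + 200.393469 = 148.263415
θ=166°: crank pin P = (r cos θ, r sin θ) = (-56.277152, 14.031470)
θ=166°: h = r sin θ − e = 14.031470 − 0 = 14.031470
θ=166°: x = r cos θ + √(L² − h²) = -56.277152 + 201.512079 = 145.234927

θ=154°: 148.2634
θ=166°: 145.2349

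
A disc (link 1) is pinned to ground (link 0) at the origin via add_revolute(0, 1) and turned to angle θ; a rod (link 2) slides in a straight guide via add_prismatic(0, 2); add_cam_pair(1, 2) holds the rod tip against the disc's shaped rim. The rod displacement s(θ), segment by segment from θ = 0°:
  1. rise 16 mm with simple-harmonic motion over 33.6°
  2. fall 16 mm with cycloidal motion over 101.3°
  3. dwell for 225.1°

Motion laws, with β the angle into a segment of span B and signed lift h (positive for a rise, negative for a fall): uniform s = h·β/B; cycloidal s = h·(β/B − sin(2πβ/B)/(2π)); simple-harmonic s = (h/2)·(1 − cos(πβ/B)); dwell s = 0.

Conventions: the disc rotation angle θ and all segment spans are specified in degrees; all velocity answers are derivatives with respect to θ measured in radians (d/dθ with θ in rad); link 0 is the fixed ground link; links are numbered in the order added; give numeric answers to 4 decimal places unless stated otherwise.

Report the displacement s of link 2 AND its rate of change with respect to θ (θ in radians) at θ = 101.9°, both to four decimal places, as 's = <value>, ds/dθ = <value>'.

segment 1 (0° to 33.6°, simple-harmonic, h = 16) is passed completely: s = 0.0000 + (16) = 16.0000
θ = 101.9° falls in segment 2 (33.6° to 134.9°, cycloidal, h = -16): β = 101.9 − 33.6 = 68.3°, B = 101.3°; Δs = -16·(0.6742 − sin(2π·0.6742)/(2π)) = -13.0511; s = 16.0000 − 13.0511 = 2.9489
velocity in seg [33.6°–134.9°] (cycloidal), θ in radians: β = 68.3° = 1.1921 rad, B = 101.3° = 1.7680 rad; ds/dθ = (h/B)(1 − cos(2πβ/B)) = ((-16)/1.7680)(1 − cos(2π·0.6742)) = -13.196860 mm/rad

s = 2.9489, ds/dθ = -13.1969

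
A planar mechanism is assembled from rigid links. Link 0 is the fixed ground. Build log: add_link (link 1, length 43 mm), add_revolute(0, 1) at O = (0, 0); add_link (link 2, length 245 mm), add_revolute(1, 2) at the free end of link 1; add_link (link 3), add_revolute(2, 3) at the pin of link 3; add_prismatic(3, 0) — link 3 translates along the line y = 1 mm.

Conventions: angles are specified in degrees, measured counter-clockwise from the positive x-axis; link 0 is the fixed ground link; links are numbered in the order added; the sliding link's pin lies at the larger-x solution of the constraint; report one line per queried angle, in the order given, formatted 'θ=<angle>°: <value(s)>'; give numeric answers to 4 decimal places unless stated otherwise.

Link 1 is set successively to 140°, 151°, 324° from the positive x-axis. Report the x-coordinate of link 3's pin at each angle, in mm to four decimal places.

geometry: r = 43 mm, L = 245 mm, e = 1 mm
θ=140°: crank pin P = (r cos θ, r sin θ) = (-32.939911, 27.639867)
θ=140°: h = r sin θ − e = 27.639867 − 1 = 26.639867
θ=140°: x = r cos θ + √(L² − h²) = -32.939911 + 243.547362 = 210.607451
θ=151°: crank pin P = (r cos θ, r sin θ) = (-37.608647, 20.846814)
θ=151°: h = r sin θ − e = 20.846814 − 1 = 19.846814
θ=151°: x = r cos θ + √(L² − h²) = -37.608647 + 244.194807 = 206.586160
θ=324°: crank pin P = (r cos θ, r sin θ) = (34.787731, -25.274766)
θ=324°: h = r sin θ − e = -25.274766 − 1 = -26.274766
θ=324°: x = r cos θ + √(L² − h²) = 34.787731 + 243.587021 = 278.374752

θ=140°: 210.6075
θ=151°: 206.5862
θ=324°: 278.3748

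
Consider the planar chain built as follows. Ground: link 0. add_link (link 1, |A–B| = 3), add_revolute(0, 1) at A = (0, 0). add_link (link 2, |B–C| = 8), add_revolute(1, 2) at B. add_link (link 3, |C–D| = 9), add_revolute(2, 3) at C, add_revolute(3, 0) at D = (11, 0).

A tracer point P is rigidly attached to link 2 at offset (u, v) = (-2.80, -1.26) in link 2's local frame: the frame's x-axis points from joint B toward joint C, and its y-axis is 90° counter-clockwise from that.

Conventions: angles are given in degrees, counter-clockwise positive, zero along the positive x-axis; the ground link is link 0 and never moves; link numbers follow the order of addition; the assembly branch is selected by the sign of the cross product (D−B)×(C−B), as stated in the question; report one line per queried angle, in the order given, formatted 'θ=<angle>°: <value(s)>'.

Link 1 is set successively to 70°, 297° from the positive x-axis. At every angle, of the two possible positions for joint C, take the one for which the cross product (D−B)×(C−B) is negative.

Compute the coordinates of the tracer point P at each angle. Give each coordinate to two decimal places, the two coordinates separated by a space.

A=(0,0), D=(11.00,0)
θ=70°: B = A + 3.00·(cos70°, sin70°) = (1.0261, 2.8191)
θ=70°: |BD| = 10.3647
θ=70°: circle(B,8.00) ∩ circle(D,9.00): a=4.3622, h=6.7060
θ=70°:   candidates: C₊=(7.0478,8.0858) cross=69.506; C₋=(3.3999,-4.8206) cross=-69.506
θ=70°:   branch - wants cross < 0 → take C=(3.3999,-4.8206) (cross=-69.506)
θ=70°: ex = (C−B)/|BC| = (0.2967,-0.9550); ey = (0.9550,0.2967)
θ=70°: P = B + -2.80·ex + -1.26·ey = (-1.0080,5.1191)
θ=297°: B = A + 3.00·(cos297°, sin297°) = (1.3620, -2.6730)
θ=297°: |BD| = 10.0018
θ=297°: circle(B,8.00) ∩ circle(D,9.00): a=4.1511, h=6.8388
θ=297°:   candidates: C₊=(3.5344,5.0264) cross=68.400; C₋=(7.1897,-8.1536) cross=-68.400
θ=297°:   branch - wants cross < 0 → take C=(7.1897,-8.1536) (cross=-68.400)
θ=297°: ex = (C−B)/|BC| = (0.7285,-0.6851); ey = (0.6851,0.7285)
θ=297°: P = B + -2.80·ex + -1.26·ey = (-1.5409,-1.6727)

θ=70°: -1.01 5.12
θ=297°: -1.54 -1.67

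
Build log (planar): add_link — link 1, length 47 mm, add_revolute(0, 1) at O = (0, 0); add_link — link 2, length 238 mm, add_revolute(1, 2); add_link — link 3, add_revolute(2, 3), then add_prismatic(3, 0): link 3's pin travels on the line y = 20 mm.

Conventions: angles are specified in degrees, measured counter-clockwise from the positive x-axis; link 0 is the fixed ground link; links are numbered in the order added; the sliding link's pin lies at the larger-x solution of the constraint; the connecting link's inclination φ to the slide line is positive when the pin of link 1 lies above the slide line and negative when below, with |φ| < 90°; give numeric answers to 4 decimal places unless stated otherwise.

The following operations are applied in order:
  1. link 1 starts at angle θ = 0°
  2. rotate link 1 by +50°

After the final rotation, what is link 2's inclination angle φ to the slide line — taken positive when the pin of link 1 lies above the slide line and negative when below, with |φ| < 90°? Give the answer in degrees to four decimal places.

geometry: r = 47 mm, L = 238 mm, e = 20 mm; θ starts at 0°
rotate link 1 by +50°: θ ← 0° +50° = 50°
h = r sin θ − e = 36.004089 − 20 = 16.004089
sin φ = h / L = 16.004089 / 238 = 0.06724407
φ = arcsin(0.06724407) = 3.855711°

3.8557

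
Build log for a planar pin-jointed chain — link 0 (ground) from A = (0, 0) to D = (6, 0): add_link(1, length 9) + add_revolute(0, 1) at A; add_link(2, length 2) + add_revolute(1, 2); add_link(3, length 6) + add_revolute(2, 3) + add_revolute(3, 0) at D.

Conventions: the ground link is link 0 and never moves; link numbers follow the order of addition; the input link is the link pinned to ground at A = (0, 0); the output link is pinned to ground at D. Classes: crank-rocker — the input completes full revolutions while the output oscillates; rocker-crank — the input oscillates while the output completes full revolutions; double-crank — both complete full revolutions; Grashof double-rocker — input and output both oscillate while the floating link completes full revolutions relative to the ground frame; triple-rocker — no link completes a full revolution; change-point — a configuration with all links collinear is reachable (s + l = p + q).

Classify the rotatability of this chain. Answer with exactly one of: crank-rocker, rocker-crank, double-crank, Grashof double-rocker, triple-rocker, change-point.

lengths: ground=6, input=9, coupler=2, output=6
sorted: s=2 (shortest), l=9 (longest), p+q=12
s + l = 11 vs p + q = 12
s + l < p + q (Grashof) with shortest = coupler link → Grashof double-rocker

Grashof double-rocker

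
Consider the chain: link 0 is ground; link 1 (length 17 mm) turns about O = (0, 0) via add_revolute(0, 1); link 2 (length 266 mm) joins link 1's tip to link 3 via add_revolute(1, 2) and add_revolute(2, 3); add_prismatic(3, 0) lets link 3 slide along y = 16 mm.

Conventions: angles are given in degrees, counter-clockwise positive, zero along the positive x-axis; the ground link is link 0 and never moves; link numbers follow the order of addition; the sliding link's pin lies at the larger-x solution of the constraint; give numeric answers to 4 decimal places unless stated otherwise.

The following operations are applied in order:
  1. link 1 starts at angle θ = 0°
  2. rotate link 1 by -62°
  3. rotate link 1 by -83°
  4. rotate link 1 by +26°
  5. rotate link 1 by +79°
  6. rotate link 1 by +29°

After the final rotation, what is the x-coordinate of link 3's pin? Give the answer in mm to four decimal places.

geometry: r = 17 mm, L = 266 mm, e = 16 mm; θ starts at 0°
rotate link 1 by -62°: θ ← 0° -62° = -62°
rotate link 1 by -83°: θ ← -62° -83° = -145°
rotate link 1 by +26°: θ ← -145° +26° = -119°
rotate link 1 by +79°: θ ← -119° +79° = -40°
rotate link 1 by +29°: θ ← -40° +29° = -11°
crank pin P = (r cos θ, r sin θ) = (16.687662, -3.243753)
h = r sin θ − e = -3.243753 − 16 = -19.243753
x = r cos θ + √(L² − h²) = 16.687662 + 265.302993 = 281.990655

281.9907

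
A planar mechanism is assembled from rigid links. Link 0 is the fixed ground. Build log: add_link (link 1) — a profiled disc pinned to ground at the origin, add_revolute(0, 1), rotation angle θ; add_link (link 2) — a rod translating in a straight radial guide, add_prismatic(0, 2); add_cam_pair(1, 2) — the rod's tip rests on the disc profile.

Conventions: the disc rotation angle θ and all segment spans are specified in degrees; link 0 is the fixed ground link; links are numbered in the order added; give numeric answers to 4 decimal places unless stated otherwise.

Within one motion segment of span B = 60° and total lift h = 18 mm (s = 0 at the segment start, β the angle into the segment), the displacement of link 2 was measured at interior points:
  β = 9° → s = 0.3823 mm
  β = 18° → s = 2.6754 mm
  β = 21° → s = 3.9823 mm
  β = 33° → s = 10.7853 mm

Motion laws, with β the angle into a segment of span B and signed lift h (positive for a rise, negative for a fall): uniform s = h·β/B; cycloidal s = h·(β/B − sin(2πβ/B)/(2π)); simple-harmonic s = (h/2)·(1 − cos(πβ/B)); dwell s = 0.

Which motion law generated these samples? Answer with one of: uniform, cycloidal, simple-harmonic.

candidates at β/B = r: uniform s = h·r (linear in β); cycloidal s = h·(r − sin(2πr)/(2π)); simple-harmonic s = (h/2)(1 − cos(πr))
β=9°: printed 0.3823 | uniform 2.7000, cycloidal 0.3823, simple-harmonic 0.9809
β=18°: printed 2.6754 | uniform 5.4000, cycloidal 2.6754, simple-harmonic 3.7099
β=21°: printed 3.9823 | uniform 6.3000, cycloidal 3.9823, simple-harmonic 4.9141
β=33°: printed 10.7853 | uniform 9.9000, cycloidal 10.7853, simple-harmonic 10.4079
only one law matches every sample → cycloidal

cycloidal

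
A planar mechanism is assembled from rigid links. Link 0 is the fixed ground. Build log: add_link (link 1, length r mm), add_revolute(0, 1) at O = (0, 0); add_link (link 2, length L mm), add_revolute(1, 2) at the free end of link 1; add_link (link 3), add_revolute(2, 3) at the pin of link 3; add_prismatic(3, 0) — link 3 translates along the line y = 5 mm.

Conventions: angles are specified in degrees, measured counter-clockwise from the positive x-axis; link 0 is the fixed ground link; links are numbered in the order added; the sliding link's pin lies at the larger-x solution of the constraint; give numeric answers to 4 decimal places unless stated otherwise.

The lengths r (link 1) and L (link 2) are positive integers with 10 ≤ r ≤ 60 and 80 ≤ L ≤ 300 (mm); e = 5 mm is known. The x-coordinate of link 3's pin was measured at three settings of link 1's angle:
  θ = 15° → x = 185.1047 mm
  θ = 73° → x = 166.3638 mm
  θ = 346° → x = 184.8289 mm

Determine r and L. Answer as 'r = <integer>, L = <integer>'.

constraint per measurement: (x − r cos θ)² + (r sin θ − e)² = L²
subtracting the θ₁ and θ₂ equations cancels the r² and L² terms:
r = (x₁² − x₂²) / (2[(x₁cos θ₁ + e sin θ₁) − (x₂cos θ₂ + e sin θ₂)]) = 26.0000 → r = 26
L² = (x₁ − r cos θ₁)² + (r sin θ₁ − e)² = 25599.9917 → L = 160.0000 → L = 160
check at θ₃=346°: x = 184.8289 (printed 184.8289) ✓

r = 26, L = 160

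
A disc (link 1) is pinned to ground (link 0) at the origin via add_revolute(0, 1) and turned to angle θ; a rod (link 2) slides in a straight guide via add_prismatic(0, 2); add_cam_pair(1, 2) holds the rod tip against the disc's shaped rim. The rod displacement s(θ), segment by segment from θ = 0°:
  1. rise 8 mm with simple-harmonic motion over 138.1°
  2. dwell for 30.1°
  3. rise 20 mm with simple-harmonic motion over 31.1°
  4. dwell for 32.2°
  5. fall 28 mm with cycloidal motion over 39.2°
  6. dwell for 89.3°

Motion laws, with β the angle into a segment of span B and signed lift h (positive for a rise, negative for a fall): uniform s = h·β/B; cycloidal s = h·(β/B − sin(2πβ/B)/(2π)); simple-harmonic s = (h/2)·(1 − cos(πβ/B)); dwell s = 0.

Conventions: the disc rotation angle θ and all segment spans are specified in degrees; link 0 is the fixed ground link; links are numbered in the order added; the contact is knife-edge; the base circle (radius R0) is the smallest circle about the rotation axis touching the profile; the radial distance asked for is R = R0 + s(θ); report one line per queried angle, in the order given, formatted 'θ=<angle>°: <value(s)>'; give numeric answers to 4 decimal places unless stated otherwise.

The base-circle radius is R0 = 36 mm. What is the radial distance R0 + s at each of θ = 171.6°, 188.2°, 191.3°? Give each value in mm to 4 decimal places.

segment 1 (0° to 138.1°, simple-harmonic, h = 8) is passed completely: s = 0.0000 + (8) = 8.0000
segment 2 (138.1° to 168.2°, dwell): s unchanged at 8.0000
θ = 171.6° falls in segment 3 (168.2° to 199.3°, simple-harmonic, h = 20): β = 171.6 − 168.2 = 3.4°, B = 31.1°; Δs = 20/2·(1 − cos(π·0.1093)) = 0.5840; s = 8.0000 + 0.5840 = 8.5840
θ = 188.2° falls in segment 3 (168.2° to 199.3°, simple-harmonic, h = 20): β = 188.2 − 168.2 = 20°, B = 31.1°; Δs = 20/2·(1 − cos(π·0.6431)) = 14.3453; s = 8.0000 + 14.3453 = 22.3453
θ = 191.3° falls in segment 3 (168.2° to 199.3°, simple-harmonic, h = 20): β = 191.3 − 168.2 = 23.1°, B = 31.1°; Δs = 20/2·(1 − cos(π·0.7428)) = 16.9085; s = 8.0000 + 16.9085 = 24.9085
θ=171.6°: R = R0 + s = 36 + 8.5840 = 44.5840
θ=188.2°: R = R0 + s = 36 + 22.3453 = 58.3453
θ=191.3°: R = R0 + s = 36 + 24.9085 = 60.9085

θ=171.6°: 44.5840
θ=188.2°: 58.3453
θ=191.3°: 60.9085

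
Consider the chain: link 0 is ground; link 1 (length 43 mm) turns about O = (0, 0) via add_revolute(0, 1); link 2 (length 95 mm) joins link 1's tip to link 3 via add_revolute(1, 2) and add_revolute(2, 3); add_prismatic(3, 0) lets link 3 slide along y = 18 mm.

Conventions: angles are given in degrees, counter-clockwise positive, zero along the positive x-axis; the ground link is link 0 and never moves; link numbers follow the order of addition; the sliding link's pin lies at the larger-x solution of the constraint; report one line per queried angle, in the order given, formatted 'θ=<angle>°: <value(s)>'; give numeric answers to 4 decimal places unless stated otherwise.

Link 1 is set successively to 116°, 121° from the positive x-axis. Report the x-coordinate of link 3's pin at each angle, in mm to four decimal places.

geometry: r = 43 mm, L = 95 mm, e = 18 mm
θ=116°: crank pin P = (r cos θ, r sin θ) = (-18.849959, 38.648144)
θ=116°: h = r sin θ − e = 38.648144 − 18 = 20.648144
θ=116°: x = r cos θ + √(L² − h²) = -18.849959 + 92.728928 = 73.878969
θ=121°: crank pin P = (r cos θ, r sin θ) = (-22.146637, 36.858194)
θ=121°: h = r sin θ − e = 36.858194 − 18 = 18.858194
θ=121°: x = r cos θ + √(L² − h²) = -22.146637 + 93.109444 = 70.962807

θ=116°: 73.8790
θ=121°: 70.9628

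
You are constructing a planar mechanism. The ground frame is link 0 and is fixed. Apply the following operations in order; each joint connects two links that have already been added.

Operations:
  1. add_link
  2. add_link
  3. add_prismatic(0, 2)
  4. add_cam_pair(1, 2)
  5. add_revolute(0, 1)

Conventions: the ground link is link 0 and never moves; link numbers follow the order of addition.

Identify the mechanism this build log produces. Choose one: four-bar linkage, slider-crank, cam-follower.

links: 3 (incl. ground); joints: 1 revolute, 1 prismatic, 1 higher (cam) pair, forming one closed loop
3 links, revolute + prismatic + higher pair in one loop → cam-follower

cam-follower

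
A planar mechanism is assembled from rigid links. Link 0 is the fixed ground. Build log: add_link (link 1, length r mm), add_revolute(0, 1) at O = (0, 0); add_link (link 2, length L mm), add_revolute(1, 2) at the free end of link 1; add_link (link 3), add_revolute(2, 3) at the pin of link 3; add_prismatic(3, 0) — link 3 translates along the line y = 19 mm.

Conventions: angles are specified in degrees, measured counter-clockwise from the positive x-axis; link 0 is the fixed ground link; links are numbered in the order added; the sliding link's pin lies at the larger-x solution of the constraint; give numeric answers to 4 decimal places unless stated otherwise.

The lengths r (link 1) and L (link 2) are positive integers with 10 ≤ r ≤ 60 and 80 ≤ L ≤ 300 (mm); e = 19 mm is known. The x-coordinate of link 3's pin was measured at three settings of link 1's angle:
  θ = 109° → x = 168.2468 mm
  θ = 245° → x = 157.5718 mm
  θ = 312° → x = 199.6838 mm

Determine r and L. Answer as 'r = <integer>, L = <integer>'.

constraint per measurement: (x − r cos θ)² + (r sin θ − e)² = L²
subtracting the θ₁ and θ₂ equations cancels the r² and L² terms:
r = (x₁² − x₂²) / (2[(x₁cos θ₁ + e sin θ₁) − (x₂cos θ₂ + e sin θ₂)]) = 36.9999 → r = 37
L² = (x₁ − r cos θ₁)² + (r sin θ₁ − e)² = 32760.9958 → L = 181.0000 → L = 181
check at θ₃=312°: x = 199.6838 (printed 199.6838) ✓

r = 37, L = 181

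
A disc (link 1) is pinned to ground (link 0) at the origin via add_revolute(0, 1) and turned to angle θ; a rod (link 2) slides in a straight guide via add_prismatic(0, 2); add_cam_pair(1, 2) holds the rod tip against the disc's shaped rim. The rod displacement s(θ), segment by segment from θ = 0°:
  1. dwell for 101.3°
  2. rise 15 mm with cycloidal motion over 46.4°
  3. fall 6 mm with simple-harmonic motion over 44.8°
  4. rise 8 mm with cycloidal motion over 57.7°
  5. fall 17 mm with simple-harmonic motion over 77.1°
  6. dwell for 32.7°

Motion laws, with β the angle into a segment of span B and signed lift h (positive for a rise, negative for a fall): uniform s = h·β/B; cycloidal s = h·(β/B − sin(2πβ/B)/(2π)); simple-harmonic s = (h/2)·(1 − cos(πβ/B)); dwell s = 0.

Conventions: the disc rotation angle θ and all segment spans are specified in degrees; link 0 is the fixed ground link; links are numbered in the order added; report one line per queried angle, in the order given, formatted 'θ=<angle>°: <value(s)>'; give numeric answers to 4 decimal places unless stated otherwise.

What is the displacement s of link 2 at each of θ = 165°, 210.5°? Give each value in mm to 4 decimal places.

segment 1 (0° to 101.3°, dwell): s unchanged at 0.0000
segment 2 (101.3° to 147.7°, cycloidal, h = 15) is passed completely: s = 0.0000 + (15) = 15.0000
θ = 165° falls in segment 3 (147.7° to 192.5°, simple-harmonic, h = -6): β = 165 − 147.7 = 17.3°, B = 44.8°; Δs = -6/2·(1 − cos(π·0.3862)) = -1.9498; s = 15.0000 − 1.9498 = 13.0502
segment 3 (147.7° to 192.5°, simple-harmonic, h = -6) is passed completely: s = 15.0000 + (-6) = 9.0000
θ = 210.5° falls in segment 4 (192.5° to 250.2°, cycloidal, h = 8): β = 210.5 − 192.5 = 18°, B = 57.7°; Δs = 8·(0.3120 − sin(2π·0.3120)/(2π)) = 1.3177; s = 9.0000 + 1.3177 = 10.3177

θ=165°: 13.0502
θ=210.5°: 10.3177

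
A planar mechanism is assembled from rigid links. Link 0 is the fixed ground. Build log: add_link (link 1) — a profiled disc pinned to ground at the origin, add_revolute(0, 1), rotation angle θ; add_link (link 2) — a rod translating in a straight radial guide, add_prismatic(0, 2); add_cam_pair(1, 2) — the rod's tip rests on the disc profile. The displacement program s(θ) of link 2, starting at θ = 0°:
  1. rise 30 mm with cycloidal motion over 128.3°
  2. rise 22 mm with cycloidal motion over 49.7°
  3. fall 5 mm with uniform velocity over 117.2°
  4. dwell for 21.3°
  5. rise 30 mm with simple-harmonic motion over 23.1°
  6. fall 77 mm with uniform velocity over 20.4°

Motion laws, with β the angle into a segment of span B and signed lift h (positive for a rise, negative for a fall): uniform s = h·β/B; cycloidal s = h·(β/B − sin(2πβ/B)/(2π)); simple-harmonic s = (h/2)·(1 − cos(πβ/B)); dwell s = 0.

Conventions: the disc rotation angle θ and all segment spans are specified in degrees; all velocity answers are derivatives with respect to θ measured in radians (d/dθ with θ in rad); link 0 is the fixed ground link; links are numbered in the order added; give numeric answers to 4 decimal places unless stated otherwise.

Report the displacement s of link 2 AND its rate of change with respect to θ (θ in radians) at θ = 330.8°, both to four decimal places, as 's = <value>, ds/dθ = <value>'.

seg 1 [0°–128.3°] cycloidal, h=30: full span → s += 30 → s = 30.0000
seg 2 [128.3°–178°] cycloidal, h=22: full span → s += 22 → s = 52.0000
seg 3 [178°–295.2°] uniform, h=-5: full span → s += -5 → s = 47.0000
seg 4 [295.2°–316.5°] dwell: s stays 47.0000
seg 5 [316.5°–339.6°] simple-harmonic, h=30: θ=330.8° here. β=14.3, B=23.1. 30/2·(1 − cos(π·0.6190)) = 20.4801 → s = 67.4801
velocity in seg [316.5°–339.6°] (simple-harmonic), θ in radians: β = 14.3° = 0.2496 rad, B = 23.1° = 0.4032 rad; ds/dθ = (πh/(2B)) sin(πβ/B) = (π·30/(2·0.4032)) sin(π·0.6190) = 108.803425 mm/rad

s = 67.4801, ds/dθ = 108.8034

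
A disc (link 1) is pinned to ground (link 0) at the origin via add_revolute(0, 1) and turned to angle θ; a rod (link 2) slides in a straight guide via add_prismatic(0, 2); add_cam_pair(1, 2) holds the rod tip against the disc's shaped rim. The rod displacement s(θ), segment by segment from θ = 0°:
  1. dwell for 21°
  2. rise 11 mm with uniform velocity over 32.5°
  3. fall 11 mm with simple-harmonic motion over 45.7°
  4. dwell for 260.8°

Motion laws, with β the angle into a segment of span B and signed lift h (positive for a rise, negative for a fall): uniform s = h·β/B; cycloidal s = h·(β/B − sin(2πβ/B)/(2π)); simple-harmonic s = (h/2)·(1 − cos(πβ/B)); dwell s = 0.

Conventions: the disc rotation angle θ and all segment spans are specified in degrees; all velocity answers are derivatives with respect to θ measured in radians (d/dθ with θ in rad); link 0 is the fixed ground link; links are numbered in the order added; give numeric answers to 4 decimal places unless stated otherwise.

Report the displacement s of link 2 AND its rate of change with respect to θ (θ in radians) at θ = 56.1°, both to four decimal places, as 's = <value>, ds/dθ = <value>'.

segment 1 (0° to 21°, dwell): s unchanged at 0.0000
segment 2 (21° to 53.5°, uniform, h = 11) is passed completely: s = 0.0000 + (11) = 11.0000
θ = 56.1° falls in segment 3 (53.5° to 99.2°, simple-harmonic, h = -11): β = 56.1 − 53.5 = 2.6°, B = 45.7°; Δs = -11/2·(1 − cos(π·0.0569)) = -0.0876; s = 11.0000 − 0.0876 = 10.9124
velocity in seg [53.5°–99.2°] (simple-harmonic), θ in radians: β = 2.6° = 0.0454 rad, B = 45.7° = 0.7976 rad; ds/dθ = (πh/(2B)) sin(πβ/B) = (π·(-11)/(2·0.7976)) sin(π·0.0569) = -3.851334 mm/rad

s = 10.9124, ds/dθ = -3.8513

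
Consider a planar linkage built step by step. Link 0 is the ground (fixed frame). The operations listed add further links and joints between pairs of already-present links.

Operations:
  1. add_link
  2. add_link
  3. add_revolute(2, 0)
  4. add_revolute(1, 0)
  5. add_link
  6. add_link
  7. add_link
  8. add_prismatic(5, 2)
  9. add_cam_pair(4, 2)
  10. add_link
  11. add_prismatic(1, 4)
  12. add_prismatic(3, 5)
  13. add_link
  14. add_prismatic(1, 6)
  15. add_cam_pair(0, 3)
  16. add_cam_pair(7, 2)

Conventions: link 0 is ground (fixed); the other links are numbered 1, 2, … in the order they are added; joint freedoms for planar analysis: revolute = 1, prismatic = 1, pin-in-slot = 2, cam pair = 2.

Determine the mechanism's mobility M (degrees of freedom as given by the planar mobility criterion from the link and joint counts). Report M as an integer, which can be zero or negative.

L=1 J1=0 J2=0
add link → L=2 J1=0 J2=0
add link → L=3 J1=0 J2=0
R@2,0 dof=1 J1 → L=3 J1=1 J2=0
R@1,0 dof=1 J1 → L=3 J1=2 J2=0
add link → L=4 J1=2 J2=0
add link → L=5 J1=2 J2=0
add link → L=6 J1=2 J2=0
P@5,2 dof=1 J1 → L=6 J1=3 J2=0
C@4,2 dof=2 J2 → L=6 J1=3 J2=1
add link → L=7 J1=3 J2=1
P@1,4 dof=1 J1 → L=7 J1=4 J2=1
P@3,5 dof=1 J1 → L=7 J1=5 J2=1
add link → L=8 J1=5 J2=1
P@1,6 dof=1 J1 → L=8 J1=6 J2=1
C@0,3 dof=2 J2 → L=8 J1=6 J2=2
C@7,2 dof=2 J2 → L=8 J1=6 J2=3
M=3(L−1)−2J1−J2=3·7−2·6−3=6

M = 6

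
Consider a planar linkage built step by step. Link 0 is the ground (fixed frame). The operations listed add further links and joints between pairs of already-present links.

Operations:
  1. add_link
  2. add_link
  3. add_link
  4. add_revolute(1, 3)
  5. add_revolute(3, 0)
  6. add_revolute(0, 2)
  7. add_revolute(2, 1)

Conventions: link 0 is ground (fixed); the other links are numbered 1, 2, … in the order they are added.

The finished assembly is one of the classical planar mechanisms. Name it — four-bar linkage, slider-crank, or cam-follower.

links: 4 (incl. ground); joints: 4 revolute, 0 prismatic, 0 higher (cam) pair, forming one closed loop
4 links in a single 4R loop → four-bar linkage

four-bar linkage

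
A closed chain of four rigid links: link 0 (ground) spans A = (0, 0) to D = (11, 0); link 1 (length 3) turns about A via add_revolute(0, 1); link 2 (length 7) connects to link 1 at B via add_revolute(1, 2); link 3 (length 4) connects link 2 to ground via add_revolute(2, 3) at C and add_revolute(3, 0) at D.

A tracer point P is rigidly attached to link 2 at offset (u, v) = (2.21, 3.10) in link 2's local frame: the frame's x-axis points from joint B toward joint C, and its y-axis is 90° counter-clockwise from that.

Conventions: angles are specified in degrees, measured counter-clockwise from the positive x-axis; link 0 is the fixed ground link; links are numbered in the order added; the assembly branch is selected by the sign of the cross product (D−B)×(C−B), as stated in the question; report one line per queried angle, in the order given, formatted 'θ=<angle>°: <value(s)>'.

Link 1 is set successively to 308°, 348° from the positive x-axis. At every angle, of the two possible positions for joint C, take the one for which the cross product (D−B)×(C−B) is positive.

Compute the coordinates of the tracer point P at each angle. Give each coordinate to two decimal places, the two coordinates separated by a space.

A=(0,0), D=(11.00,0)
θ=308°: B = A + 3.00·(cos308°, sin308°) = (1.8470, -2.3640)
θ=308°: |BD| = 9.4534
θ=308°: circle(B,7.00) ∩ circle(D,4.00): a=6.4721, h=2.6668
θ=308°:   candidates: C₊=(7.4465,1.8366) cross=25.211; C₋=(8.7803,-3.3276) cross=-25.211
θ=308°:   branch + wants cross > 0 → take C=(7.4465,1.8366) (cross=25.211)
θ=308°: ex = (C−B)/|BC| = (0.7999,0.6001); ey = (-0.6001,0.7999)
θ=308°: P = B + 2.21·ex + 3.10·ey = (1.7546,1.4420)
θ=348°: B = A + 3.00·(cos348°, sin348°) = (2.9344, -0.6237)
θ=348°: |BD| = 8.0896
θ=348°: circle(B,7.00) ∩ circle(D,4.00): a=6.0845, h=3.4611
θ=348°:   candidates: C₊=(8.7339,3.2962) cross=27.999; C₋=(9.2677,-3.6054) cross=-27.999
θ=348°:   branch + wants cross > 0 → take C=(8.7339,3.2962) (cross=27.999)
θ=348°: ex = (C−B)/|BC| = (0.8285,0.5600); ey = (-0.5600,0.8285)
θ=348°: P = B + 2.21·ex + 3.10·ey = (3.0295,3.1822)

θ=308°: 1.75 1.44
θ=348°: 3.03 3.18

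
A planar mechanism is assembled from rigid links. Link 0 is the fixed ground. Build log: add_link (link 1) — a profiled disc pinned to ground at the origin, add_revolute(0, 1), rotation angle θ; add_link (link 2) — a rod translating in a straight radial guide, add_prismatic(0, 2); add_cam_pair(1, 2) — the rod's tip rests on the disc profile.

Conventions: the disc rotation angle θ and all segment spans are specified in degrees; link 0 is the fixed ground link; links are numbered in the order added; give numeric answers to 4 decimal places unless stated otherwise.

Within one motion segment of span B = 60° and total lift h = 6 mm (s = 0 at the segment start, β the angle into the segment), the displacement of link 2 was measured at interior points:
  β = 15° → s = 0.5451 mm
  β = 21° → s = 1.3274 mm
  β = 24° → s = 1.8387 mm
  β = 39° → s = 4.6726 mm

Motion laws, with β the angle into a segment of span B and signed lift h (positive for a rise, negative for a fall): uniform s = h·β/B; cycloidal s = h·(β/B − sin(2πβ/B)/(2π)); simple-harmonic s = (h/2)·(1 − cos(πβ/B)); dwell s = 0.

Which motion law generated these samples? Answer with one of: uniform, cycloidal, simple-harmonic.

candidates at β/B = r: uniform s = h·r (linear in β); cycloidal s = h·(r − sin(2πr)/(2π)); simple-harmonic s = (h/2)(1 − cos(πr))
β=15°: printed 0.5451 | uniform 1.5000, cycloidal 0.5451, simple-harmonic 0.8787
β=21°: printed 1.3274 | uniform 2.1000, cycloidal 1.3274, simple-harmonic 1.6380
β=24°: printed 1.8387 | uniform 2.4000, cycloidal 1.8387, simple-harmonic 2.0729
β=39°: printed 4.6726 | uniform 3.9000, cycloidal 4.6726, simple-harmonic 4.3620
only one law matches every sample → cycloidal

cycloidal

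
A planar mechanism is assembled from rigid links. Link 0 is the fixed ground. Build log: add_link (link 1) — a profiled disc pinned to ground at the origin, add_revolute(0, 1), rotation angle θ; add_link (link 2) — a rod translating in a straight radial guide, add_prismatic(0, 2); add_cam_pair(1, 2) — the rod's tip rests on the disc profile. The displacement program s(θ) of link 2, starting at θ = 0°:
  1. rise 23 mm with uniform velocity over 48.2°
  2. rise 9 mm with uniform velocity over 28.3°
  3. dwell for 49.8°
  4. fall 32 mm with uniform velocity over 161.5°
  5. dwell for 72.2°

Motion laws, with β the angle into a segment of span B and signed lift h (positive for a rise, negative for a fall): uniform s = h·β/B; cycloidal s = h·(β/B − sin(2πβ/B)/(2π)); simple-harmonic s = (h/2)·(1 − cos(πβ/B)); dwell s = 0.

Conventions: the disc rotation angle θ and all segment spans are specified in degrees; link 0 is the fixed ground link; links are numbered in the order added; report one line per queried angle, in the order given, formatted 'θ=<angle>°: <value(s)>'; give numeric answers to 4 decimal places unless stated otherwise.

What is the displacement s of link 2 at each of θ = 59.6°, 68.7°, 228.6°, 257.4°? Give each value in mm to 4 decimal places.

seg 1 [0°–48.2°] uniform, h=23: full span → s += 23 → s = 23.0000
seg 2 [48.2°–76.5°] uniform, h=9: θ=59.6° here. β=11.4, B=28.3. 9·11.4/28.3 = 3.6254 → s = 26.6254
seg 2 [48.2°–76.5°] uniform, h=9: θ=68.7° here. β=20.5, B=28.3. 9·20.5/28.3 = 6.5194 → s = 29.5194
seg 2 [48.2°–76.5°] uniform, h=9: full span → s += 9 → s = 32.0000
seg 3 [76.5°–126.3°] dwell: s stays 32.0000
seg 4 [126.3°–287.8°] uniform, h=-32: θ=228.6° here. β=102.3, B=161.5. -32·102.3/161.5 = -20.2700 → s = 11.7300
seg 4 [126.3°–287.8°] uniform, h=-32: θ=257.4° here. β=131.1, B=161.5. -32·131.1/161.5 = -25.9765 → s = 6.0235

θ=59.6°: 26.6254
θ=68.7°: 29.5194
θ=228.6°: 11.7300
θ=257.4°: 6.0235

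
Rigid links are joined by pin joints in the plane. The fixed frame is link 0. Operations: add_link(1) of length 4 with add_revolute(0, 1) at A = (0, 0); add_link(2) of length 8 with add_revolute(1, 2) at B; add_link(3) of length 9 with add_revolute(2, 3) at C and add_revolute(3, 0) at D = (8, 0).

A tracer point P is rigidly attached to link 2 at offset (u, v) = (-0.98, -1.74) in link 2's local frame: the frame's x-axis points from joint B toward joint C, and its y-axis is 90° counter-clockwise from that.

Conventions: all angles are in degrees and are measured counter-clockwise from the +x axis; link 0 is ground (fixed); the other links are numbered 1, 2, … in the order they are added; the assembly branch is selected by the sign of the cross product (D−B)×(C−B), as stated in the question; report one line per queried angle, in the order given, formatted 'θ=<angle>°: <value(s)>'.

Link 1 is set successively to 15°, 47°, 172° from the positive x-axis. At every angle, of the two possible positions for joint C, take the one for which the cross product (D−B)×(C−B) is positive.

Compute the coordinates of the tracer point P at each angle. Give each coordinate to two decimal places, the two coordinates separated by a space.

A=(0,0), D=(8.00,0)
θ=15°: B = A + 4.00·(cos15°, sin15°) = (3.8637, 1.0353)
θ=15°: |BD| = 4.2639
θ=15°: circle(B,8.00) ∩ circle(D,9.00): a=0.1385, h=7.9988
θ=15°:   candidates: C₊=(5.9401,8.7611) cross=34.106; C₋=(2.0559,-6.7578) cross=-34.106
θ=15°:   branch + wants cross > 0 → take C=(5.9401,8.7611) (cross=34.106)
θ=15°: ex = (C−B)/|BC| = (0.2596,0.9657); ey = (-0.9657,0.2596)
θ=15°: P = B + -0.98·ex + -1.74·ey = (5.2897,-0.3628)
θ=47°: B = A + 4.00·(cos47°, sin47°) = (2.7280, 2.9254)
θ=47°: |BD| = 6.0293
θ=47°: circle(B,8.00) ∩ circle(D,9.00): a=1.6048, h=7.8374
θ=47°:   candidates: C₊=(7.9340,8.9998) cross=47.254; C₋=(0.3286,-4.7063) cross=-47.254
θ=47°:   branch + wants cross > 0 → take C=(7.9340,8.9998) (cross=47.254)
θ=47°: ex = (C−B)/|BC| = (0.6507,0.7593); ey = (-0.7593,0.6507)
θ=47°: P = B + -0.98·ex + -1.74·ey = (3.4114,1.0490)
θ=172°: B = A + 4.00·(cos172°, sin172°) = (-3.9611, 0.5567)
θ=172°: |BD| = 11.9740
θ=172°: circle(B,8.00) ∩ circle(D,9.00): a=5.2771, h=6.0126
θ=172°:   candidates: C₊=(1.5899,6.3175) cross=71.995; C₋=(1.0308,-5.6948) cross=-71.995
θ=172°:   branch + wants cross > 0 → take C=(1.5899,6.3175) (cross=71.995)
θ=172°: ex = (C−B)/|BC| = (0.6939,0.7201); ey = (-0.7201,0.6939)
θ=172°: P = B + -0.98·ex + -1.74·ey = (-3.3881,-1.3563)

θ=15°: 5.29 -0.36
θ=47°: 3.41 1.05
θ=172°: -3.39 -1.36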